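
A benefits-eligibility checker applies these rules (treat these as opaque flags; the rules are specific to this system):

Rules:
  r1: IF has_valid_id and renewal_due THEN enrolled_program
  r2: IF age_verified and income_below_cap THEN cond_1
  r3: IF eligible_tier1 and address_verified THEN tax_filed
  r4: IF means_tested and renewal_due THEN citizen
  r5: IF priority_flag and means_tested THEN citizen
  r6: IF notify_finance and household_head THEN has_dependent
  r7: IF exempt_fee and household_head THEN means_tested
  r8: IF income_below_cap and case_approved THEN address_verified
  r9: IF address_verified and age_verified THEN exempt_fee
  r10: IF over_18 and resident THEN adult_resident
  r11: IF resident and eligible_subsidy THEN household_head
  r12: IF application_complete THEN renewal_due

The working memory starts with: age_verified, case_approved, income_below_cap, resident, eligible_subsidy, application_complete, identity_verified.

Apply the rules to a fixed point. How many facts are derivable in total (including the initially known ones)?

14

Round 1: r2 [IF age_verified and income_below_cap THEN cond_1]; r8 [IF income_below_cap and case_approved THEN address_verified]; r11 [IF resident and eligible_subsidy THEN household_head]; r12 [IF application_complete THEN renewal_due]. Adds cond_1, address_verified, household_head, renewal_due.
Round 2: r9 [IF address_verified and age_verified THEN exempt_fee]. Adds exempt_fee.
Round 3: r7 [IF exempt_fee and household_head THEN means_tested]. Adds means_tested.
Round 4: r4 [IF means_tested and renewal_due THEN citizen]. Adds citizen.
Closure: {address_verified, age_verified, application_complete, case_approved, citizen, cond_1, eligible_subsidy, exempt_fee, household_head, identity_verified, income_below_cap, means_tested, renewal_due, resident} — 14 facts.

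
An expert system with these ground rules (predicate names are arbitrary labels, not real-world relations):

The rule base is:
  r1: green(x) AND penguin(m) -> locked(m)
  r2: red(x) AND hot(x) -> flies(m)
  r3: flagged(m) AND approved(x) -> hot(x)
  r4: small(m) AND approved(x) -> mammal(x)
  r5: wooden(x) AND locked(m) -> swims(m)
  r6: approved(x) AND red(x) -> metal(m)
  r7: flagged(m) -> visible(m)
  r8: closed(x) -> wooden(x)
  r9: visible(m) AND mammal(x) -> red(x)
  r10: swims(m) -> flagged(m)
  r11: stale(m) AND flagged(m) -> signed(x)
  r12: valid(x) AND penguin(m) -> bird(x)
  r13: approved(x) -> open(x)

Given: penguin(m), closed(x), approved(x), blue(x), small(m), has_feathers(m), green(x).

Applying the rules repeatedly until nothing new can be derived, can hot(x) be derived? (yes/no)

yes

[1] r1 [green(x) AND penguin(m) -> locked(m)]; r4 [small(m) AND approved(x) -> mammal(x)]; r8 [closed(x) -> wooden(x)]; r13 [approved(x) -> open(x)]. ⇒ new: locked(m), mammal(x), wooden(x), open(x).
[2] r5 [wooden(x) AND locked(m) -> swims(m)]. ⇒ new: swims(m).
[3] r10 [swims(m) -> flagged(m)]. ⇒ new: flagged(m).
[4] r3 [flagged(m) AND approved(x) -> hot(x)]; r7 [flagged(m) -> visible(m)]. ⇒ new: hot(x), visible(m).
[5] r9 [visible(m) AND mammal(x) -> red(x)]. ⇒ new: red(x).
[6] r2 [red(x) AND hot(x) -> flies(m)]; r6 [approved(x) AND red(x) -> metal(m)]. ⇒ new: flies(m), metal(m).
hot(x) appears in round 4, so it is derivable.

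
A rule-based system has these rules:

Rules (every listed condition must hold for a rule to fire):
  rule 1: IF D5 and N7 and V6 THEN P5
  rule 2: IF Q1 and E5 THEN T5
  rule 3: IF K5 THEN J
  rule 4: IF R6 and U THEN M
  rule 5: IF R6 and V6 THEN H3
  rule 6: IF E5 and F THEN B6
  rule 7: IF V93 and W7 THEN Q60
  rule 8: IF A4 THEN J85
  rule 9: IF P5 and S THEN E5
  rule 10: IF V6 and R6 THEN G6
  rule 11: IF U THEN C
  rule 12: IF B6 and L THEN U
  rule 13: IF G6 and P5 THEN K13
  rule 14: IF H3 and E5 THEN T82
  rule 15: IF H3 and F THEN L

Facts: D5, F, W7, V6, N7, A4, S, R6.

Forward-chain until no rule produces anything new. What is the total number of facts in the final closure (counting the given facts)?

20

[1] rule 1 [IF D5 and N7 and V6 THEN P5]; rule 5 [IF R6 and V6 THEN H3]; rule 8 [IF A4 THEN J85]; rule 10 [IF V6 and R6 THEN G6]. ⇒ new: P5, H3, J85, G6.
[2] rule 9 [IF P5 and S THEN E5]; rule 13 [IF G6 and P5 THEN K13]; rule 15 [IF H3 and F THEN L]. ⇒ new: E5, K13, L.
[3] rule 6 [IF E5 and F THEN B6]; rule 14 [IF H3 and E5 THEN T82]. ⇒ new: B6, T82.
[4] rule 12 [IF B6 and L THEN U]. ⇒ new: U.
[5] rule 4 [IF R6 and U THEN M]; rule 11 [IF U THEN C]. ⇒ new: M, C.
Closure: {A4, B6, C, D5, E5, F, G6, H3, J85, K13, L, M, N7, P5, R6, S, T82, U, V6, W7} — 20 facts.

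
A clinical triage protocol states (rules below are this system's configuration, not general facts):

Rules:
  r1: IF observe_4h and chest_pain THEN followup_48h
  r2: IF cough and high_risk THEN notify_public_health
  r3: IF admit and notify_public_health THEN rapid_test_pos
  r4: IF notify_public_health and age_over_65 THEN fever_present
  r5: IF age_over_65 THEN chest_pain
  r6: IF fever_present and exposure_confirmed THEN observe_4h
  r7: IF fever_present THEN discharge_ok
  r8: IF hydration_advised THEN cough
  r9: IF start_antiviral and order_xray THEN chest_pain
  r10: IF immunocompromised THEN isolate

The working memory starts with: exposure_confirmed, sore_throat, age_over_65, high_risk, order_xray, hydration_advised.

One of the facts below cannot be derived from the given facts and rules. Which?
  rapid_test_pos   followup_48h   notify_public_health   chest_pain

Round 1 — r5, r8, derive chest_pain, cough.
Round 2 — r2, derive notify_public_health.
Round 3 — r4, derive fever_present.
Round 4 — r6, r7, derive observe_4h, discharge_ok.
Round 5 — r1, derive followup_48h.
Derived: notify_public_health (round 2), followup_48h (round 5), chest_pain (round 1). rapid_test_pos never appears in any round.

rapid_test_pos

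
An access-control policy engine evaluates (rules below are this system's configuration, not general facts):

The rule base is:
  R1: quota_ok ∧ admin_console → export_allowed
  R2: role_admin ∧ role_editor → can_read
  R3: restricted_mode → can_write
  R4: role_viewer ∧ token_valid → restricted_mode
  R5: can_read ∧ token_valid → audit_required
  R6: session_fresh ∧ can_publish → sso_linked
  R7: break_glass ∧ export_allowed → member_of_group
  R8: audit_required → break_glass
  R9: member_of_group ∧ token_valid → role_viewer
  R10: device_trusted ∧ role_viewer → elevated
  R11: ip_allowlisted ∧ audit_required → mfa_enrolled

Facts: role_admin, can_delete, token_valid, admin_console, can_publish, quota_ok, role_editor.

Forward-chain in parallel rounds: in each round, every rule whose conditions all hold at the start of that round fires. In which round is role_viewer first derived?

5

Round 1: R1 [quota_ok ∧ admin_console → export_allowed]; R2 [role_admin ∧ role_editor → can_read]. New: export_allowed, can_read.
Round 2: R5 [can_read ∧ token_valid → audit_required]. New: audit_required.
Round 3: R8 [audit_required → break_glass]. New: break_glass.
Round 4: R7 [break_glass ∧ export_allowed → member_of_group]. New: member_of_group.
Round 5: R9 [member_of_group ∧ token_valid → role_viewer]. New: role_viewer.
role_viewer first appears in round 5.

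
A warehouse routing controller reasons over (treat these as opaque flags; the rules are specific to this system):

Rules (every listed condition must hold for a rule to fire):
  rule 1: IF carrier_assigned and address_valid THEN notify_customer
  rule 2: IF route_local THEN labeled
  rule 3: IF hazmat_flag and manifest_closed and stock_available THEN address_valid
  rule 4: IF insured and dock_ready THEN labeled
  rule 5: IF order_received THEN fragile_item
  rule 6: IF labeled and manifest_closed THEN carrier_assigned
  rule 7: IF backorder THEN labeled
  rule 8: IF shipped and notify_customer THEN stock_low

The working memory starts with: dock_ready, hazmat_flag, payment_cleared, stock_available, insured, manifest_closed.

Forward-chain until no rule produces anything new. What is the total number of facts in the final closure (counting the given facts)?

10

Round 1 fires rule 3, rule 4, giving address_valid, labeled.
Round 2 fires rule 6, giving carrier_assigned.
Round 3 fires rule 1, giving notify_customer.
Closure: {address_valid, carrier_assigned, dock_ready, hazmat_flag, insured, labeled, manifest_closed, notify_customer, payment_cleared, stock_available} — 10 facts.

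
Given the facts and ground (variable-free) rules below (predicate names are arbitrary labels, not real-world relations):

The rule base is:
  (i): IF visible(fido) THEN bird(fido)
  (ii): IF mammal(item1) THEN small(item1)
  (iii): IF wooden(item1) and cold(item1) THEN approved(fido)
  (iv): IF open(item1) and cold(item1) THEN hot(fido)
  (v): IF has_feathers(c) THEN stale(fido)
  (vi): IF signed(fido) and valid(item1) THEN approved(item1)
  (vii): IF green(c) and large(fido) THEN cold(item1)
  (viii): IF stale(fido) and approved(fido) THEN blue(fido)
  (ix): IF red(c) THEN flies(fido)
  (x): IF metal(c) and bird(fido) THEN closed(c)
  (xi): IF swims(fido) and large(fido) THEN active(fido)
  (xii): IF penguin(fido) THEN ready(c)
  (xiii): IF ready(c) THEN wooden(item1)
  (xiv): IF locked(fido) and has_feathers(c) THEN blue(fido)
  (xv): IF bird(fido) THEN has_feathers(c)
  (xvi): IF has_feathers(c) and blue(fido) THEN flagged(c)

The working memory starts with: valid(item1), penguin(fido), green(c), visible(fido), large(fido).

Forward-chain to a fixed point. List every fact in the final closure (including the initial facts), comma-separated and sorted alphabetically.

approved(fido), bird(fido), blue(fido), cold(item1), flagged(c), green(c), has_feathers(c), large(fido), penguin(fido), ready(c), stale(fido), valid(item1), visible(fido), wooden(item1)

Round 1 — (i), (vii), (xii), derive bird(fido), cold(item1), ready(c).
Round 2 — (xiii), (xv), derive wooden(item1), has_feathers(c).
Round 3 — (iii), (v), derive approved(fido), stale(fido).
Round 4 — (viii), derive blue(fido).
Round 5 — (xvi), derive flagged(c).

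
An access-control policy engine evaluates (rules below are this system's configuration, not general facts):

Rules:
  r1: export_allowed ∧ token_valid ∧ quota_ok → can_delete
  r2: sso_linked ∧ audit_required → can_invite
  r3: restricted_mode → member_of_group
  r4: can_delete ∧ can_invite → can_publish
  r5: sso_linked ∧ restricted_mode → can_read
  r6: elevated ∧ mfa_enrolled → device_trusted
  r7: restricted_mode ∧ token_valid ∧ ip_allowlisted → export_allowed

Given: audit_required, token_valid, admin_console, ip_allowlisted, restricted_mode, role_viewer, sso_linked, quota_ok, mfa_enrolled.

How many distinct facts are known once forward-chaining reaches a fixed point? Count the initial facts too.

15

Round 1: r2 [sso_linked ∧ audit_required → can_invite]; r3 [restricted_mode → member_of_group]; r5 [sso_linked ∧ restricted_mode → can_read]; r7 [restricted_mode ∧ token_valid ∧ ip_allowlisted → export_allowed]. New: can_invite, member_of_group, can_read, export_allowed.
Round 2: r1 [export_allowed ∧ token_valid ∧ quota_ok → can_delete]. New: can_delete.
Round 3: r4 [can_delete ∧ can_invite → can_publish]. New: can_publish.
Closure: {admin_console, audit_required, can_delete, can_invite, can_publish, can_read, export_allowed, ip_allowlisted, member_of_group, mfa_enrolled, quota_ok, restricted_mode, role_viewer, sso_linked, token_valid} — 15 facts.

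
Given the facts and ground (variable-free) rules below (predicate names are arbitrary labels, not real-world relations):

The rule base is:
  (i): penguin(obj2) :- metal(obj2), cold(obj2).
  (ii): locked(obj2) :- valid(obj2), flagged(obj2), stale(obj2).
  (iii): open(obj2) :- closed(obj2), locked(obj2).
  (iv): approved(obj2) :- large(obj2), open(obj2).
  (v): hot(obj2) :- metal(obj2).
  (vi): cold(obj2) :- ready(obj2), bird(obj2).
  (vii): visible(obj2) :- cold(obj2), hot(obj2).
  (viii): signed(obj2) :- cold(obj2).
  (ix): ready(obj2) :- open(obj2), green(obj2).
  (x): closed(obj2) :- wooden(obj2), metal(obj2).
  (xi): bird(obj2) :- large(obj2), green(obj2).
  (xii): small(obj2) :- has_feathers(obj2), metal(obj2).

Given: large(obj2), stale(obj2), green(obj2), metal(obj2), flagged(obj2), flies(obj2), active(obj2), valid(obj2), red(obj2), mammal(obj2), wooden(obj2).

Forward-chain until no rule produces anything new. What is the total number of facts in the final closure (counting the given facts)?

22

Round 1: (ii) [locked(obj2) :- valid(obj2), flagged(obj2), stale(obj2).]; (v) [hot(obj2) :- metal(obj2).]; (x) [closed(obj2) :- wooden(obj2), metal(obj2).]; (xi) [bird(obj2) :- large(obj2), green(obj2).]. New: locked(obj2), hot(obj2), closed(obj2), bird(obj2).
Round 2: (iii) [open(obj2) :- closed(obj2), locked(obj2).]. New: open(obj2).
Round 3: (iv) [approved(obj2) :- large(obj2), open(obj2).]; (ix) [ready(obj2) :- open(obj2), green(obj2).]. New: approved(obj2), ready(obj2).
Round 4: (vi) [cold(obj2) :- ready(obj2), bird(obj2).]. New: cold(obj2).
Round 5: (i) [penguin(obj2) :- metal(obj2), cold(obj2).]; (vii) [visible(obj2) :- cold(obj2), hot(obj2).]; (viii) [signed(obj2) :- cold(obj2).]. New: penguin(obj2), visible(obj2), signed(obj2).
Closure: {active(obj2), approved(obj2), bird(obj2), closed(obj2), cold(obj2), flagged(obj2), flies(obj2), green(obj2), hot(obj2), large(obj2), locked(obj2), mammal(obj2), metal(obj2), open(obj2), penguin(obj2), ready(obj2), red(obj2), signed(obj2), stale(obj2), valid(obj2), visible(obj2), wooden(obj2)} — 22 facts.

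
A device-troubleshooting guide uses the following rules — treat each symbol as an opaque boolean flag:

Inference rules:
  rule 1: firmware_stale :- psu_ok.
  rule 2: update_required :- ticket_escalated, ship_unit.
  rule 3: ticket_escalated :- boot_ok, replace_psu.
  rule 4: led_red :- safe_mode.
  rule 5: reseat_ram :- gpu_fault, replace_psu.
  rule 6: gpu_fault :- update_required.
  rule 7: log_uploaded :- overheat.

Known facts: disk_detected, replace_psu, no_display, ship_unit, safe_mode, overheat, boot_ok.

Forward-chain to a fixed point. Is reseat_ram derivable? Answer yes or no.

yes

Round 1: rule 3 [ticket_escalated :- boot_ok, replace_psu.]; rule 4 [led_red :- safe_mode.]; rule 7 [log_uploaded :- overheat.]. New: ticket_escalated, led_red, log_uploaded.
Round 2: rule 2 [update_required :- ticket_escalated, ship_unit.]. New: update_required.
Round 3: rule 6 [gpu_fault :- update_required.]. New: gpu_fault.
Round 4: rule 5 [reseat_ram :- gpu_fault, replace_psu.]. New: reseat_ram.
reseat_ram appears in round 4, so it is derivable.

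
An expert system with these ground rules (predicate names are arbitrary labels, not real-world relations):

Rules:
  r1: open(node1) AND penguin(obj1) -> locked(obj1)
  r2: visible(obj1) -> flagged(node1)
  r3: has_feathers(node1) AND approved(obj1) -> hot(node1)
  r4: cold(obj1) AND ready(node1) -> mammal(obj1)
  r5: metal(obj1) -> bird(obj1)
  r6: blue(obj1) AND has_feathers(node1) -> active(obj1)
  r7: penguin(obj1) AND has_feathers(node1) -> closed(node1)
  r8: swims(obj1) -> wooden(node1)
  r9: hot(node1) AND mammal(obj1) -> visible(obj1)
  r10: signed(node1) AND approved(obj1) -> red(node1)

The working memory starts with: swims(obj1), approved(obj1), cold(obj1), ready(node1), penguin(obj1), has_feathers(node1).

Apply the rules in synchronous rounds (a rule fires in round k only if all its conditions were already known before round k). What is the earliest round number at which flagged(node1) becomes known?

Round 1 fires r3, r4, r7, r8, giving hot(node1), mammal(obj1), closed(node1), wooden(node1).
Round 2 fires r9, giving visible(obj1).
Round 3 fires r2, giving flagged(node1).
flagged(node1) first appears in round 3.

3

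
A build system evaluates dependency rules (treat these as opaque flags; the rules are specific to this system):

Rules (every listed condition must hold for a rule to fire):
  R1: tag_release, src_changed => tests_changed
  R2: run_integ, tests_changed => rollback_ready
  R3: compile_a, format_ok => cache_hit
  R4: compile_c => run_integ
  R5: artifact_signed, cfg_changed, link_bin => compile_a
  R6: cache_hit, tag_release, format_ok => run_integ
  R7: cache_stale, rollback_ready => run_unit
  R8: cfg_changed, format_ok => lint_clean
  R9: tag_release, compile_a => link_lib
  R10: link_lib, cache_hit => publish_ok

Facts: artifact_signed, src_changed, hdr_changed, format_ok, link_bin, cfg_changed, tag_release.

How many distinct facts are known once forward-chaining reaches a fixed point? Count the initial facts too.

Round 1 — R1, R5, R8, derive tests_changed, compile_a, lint_clean.
Round 2 — R3, R9, derive cache_hit, link_lib.
Round 3 — R6, R10, derive run_integ, publish_ok.
Round 4 — R2, derive rollback_ready.
Closure: {artifact_signed, cache_hit, cfg_changed, compile_a, format_ok, hdr_changed, link_bin, link_lib, lint_clean, publish_ok, rollback_ready, run_integ, src_changed, tag_release, tests_changed} — 15 facts.

15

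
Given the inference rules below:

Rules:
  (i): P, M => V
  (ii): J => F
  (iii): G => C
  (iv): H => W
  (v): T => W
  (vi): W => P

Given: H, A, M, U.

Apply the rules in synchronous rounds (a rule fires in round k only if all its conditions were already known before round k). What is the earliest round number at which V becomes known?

3

Round 1: (iv) [H => W]. Adds W.
Round 2: (vi) [W => P]. Adds P.
Round 3: (i) [P, M => V]. Adds V.
V first appears in round 3.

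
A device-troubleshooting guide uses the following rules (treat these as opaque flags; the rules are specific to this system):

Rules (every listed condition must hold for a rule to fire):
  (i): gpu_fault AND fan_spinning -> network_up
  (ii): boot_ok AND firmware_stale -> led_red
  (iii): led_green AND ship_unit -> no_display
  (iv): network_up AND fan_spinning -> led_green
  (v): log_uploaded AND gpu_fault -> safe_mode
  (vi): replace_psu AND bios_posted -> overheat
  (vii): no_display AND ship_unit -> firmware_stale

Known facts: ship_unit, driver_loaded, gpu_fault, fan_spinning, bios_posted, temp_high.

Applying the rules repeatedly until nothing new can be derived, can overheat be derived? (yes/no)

Round 1: (i) [gpu_fault AND fan_spinning -> network_up]. Adds network_up.
Round 2: (iv) [network_up AND fan_spinning -> led_green]. Adds led_green.
Round 3: (iii) [led_green AND ship_unit -> no_display]. Adds no_display.
Round 4: (vii) [no_display AND ship_unit -> firmware_stale]. Adds firmware_stale.
Fixed point reached. overheat is concluded only by (vi); (vi) needs replace_psu (never derived).

no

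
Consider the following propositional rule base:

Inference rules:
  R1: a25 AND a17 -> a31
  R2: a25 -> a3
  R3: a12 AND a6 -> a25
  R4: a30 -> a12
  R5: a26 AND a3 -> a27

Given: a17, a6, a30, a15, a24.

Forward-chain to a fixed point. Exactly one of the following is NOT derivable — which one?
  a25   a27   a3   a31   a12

a27

Round 1: R4 [a30 -> a12]. New: a12.
Round 2: R3 [a12 AND a6 -> a25]. New: a25.
Round 3: R1 [a25 AND a17 -> a31]; R2 [a25 -> a3]. New: a31, a3.
Derived: a3 (round 3), a31 (round 3), a25 (round 2), a12 (round 1). a27 never appears in any round.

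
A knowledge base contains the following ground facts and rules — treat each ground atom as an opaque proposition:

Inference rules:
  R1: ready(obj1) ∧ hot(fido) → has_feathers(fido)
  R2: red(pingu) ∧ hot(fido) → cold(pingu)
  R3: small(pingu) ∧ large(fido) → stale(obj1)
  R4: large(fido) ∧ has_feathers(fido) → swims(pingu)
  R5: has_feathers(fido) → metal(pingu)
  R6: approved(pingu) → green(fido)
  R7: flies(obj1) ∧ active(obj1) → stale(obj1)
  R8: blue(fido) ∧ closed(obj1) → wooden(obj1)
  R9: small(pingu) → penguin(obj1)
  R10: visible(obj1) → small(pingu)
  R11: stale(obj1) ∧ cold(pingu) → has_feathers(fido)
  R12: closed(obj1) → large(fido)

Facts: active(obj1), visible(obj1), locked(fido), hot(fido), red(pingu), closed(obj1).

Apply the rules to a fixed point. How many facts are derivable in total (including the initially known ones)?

Round 1 fires R2, R10, R12, giving cold(pingu), small(pingu), large(fido).
Round 2 fires R3, R9, giving stale(obj1), penguin(obj1).
Round 3 fires R11, giving has_feathers(fido).
Round 4 fires R4, R5, giving swims(pingu), metal(pingu).
Closure: {active(obj1), closed(obj1), cold(pingu), has_feathers(fido), hot(fido), large(fido), locked(fido), metal(pingu), penguin(obj1), red(pingu), small(pingu), stale(obj1), swims(pingu), visible(obj1)} — 14 facts.

14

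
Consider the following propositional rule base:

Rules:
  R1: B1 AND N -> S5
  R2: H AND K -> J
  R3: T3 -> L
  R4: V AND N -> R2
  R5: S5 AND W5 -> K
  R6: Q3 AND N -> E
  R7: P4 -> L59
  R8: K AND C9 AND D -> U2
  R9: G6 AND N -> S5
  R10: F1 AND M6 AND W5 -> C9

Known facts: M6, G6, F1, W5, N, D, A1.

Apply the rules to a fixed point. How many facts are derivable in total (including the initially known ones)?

Round 1: R9 [G6 AND N -> S5]; R10 [F1 AND M6 AND W5 -> C9]. New: S5, C9.
Round 2: R5 [S5 AND W5 -> K]. New: K.
Round 3: R8 [K AND C9 AND D -> U2]. New: U2.
Closure: {A1, C9, D, F1, G6, K, M6, N, S5, U2, W5} — 11 facts.

11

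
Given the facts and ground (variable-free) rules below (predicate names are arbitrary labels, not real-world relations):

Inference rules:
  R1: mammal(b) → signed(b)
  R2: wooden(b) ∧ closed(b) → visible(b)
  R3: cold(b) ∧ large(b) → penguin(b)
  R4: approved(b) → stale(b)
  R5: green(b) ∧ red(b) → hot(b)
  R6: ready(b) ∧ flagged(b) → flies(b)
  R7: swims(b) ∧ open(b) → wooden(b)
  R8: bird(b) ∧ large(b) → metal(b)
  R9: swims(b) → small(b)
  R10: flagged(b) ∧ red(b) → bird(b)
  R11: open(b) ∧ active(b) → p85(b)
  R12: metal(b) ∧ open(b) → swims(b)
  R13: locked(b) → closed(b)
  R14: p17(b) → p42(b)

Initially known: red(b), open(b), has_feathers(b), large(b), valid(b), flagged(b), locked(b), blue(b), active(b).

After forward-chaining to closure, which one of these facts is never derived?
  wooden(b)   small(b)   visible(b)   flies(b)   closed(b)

flies(b)

Round 1 — R10, R11, R13, derive bird(b), p85(b), closed(b).
Round 2 — R8, derive metal(b).
Round 3 — R12, derive swims(b).
Round 4 — R7, R9, derive wooden(b), small(b).
Round 5 — R2, derive visible(b).
Derived: closed(b) (round 1), small(b) (round 4), wooden(b) (round 4), visible(b) (round 5). flies(b) never appears in any round.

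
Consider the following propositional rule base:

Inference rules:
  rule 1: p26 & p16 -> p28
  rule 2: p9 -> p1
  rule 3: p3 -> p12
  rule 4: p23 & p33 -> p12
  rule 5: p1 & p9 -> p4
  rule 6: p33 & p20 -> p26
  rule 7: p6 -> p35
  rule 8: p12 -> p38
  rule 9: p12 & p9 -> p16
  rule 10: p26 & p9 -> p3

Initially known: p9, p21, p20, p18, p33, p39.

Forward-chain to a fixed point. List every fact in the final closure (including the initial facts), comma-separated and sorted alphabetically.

p1, p12, p16, p18, p20, p21, p26, p28, p3, p33, p38, p39, p4, p9

[1] rule 2 [p9 -> p1]; rule 6 [p33 & p20 -> p26]. ⇒ new: p1, p26.
[2] rule 5 [p1 & p9 -> p4]; rule 10 [p26 & p9 -> p3]. ⇒ new: p4, p3.
[3] rule 3 [p3 -> p12]. ⇒ new: p12.
[4] rule 8 [p12 -> p38]; rule 9 [p12 & p9 -> p16]. ⇒ new: p38, p16.
[5] rule 1 [p26 & p16 -> p28]. ⇒ new: p28.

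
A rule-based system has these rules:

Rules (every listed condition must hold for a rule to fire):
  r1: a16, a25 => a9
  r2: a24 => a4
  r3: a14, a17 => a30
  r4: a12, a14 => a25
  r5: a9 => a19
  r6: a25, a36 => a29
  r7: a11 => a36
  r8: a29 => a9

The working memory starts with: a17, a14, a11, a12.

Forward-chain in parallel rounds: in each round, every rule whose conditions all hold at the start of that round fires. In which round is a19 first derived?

Round 1 — r3, r4, r7, derive a30, a25, a36.
Round 2 — r6, derive a29.
Round 3 — r8, derive a9.
Round 4 — r5, derive a19.
a19 first appears in round 4.

4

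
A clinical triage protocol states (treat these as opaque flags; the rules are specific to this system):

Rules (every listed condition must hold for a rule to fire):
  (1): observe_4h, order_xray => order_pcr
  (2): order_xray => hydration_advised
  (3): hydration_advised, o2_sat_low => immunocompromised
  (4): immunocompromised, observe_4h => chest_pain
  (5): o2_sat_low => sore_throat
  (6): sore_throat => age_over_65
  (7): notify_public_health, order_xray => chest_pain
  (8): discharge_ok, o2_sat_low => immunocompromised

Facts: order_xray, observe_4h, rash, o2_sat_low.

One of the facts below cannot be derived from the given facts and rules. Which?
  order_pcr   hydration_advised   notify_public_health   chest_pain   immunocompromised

notify_public_health

Round 1: (1) [observe_4h, order_xray => order_pcr]; (2) [order_xray => hydration_advised]; (5) [o2_sat_low => sore_throat]. New: order_pcr, hydration_advised, sore_throat.
Round 2: (3) [hydration_advised, o2_sat_low => immunocompromised]; (6) [sore_throat => age_over_65]. New: immunocompromised, age_over_65.
Round 3: (4) [immunocompromised, observe_4h => chest_pain]. New: chest_pain.
Derived: order_pcr (round 1), chest_pain (round 3), immunocompromised (round 2), hydration_advised (round 1). notify_public_health never appears in any round.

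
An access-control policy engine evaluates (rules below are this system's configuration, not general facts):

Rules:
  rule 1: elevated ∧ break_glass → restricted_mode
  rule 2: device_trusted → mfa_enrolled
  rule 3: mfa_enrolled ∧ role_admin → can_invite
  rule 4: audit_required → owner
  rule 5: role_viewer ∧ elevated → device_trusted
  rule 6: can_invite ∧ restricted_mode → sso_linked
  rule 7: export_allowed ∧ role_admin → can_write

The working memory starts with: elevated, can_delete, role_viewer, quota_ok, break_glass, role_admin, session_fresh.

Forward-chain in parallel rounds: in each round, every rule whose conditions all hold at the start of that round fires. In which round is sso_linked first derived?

4

Round 1 fires rule 1, rule 5, giving restricted_mode, device_trusted.
Round 2 fires rule 2, giving mfa_enrolled.
Round 3 fires rule 3, giving can_invite.
Round 4 fires rule 6, giving sso_linked.
sso_linked first appears in round 4.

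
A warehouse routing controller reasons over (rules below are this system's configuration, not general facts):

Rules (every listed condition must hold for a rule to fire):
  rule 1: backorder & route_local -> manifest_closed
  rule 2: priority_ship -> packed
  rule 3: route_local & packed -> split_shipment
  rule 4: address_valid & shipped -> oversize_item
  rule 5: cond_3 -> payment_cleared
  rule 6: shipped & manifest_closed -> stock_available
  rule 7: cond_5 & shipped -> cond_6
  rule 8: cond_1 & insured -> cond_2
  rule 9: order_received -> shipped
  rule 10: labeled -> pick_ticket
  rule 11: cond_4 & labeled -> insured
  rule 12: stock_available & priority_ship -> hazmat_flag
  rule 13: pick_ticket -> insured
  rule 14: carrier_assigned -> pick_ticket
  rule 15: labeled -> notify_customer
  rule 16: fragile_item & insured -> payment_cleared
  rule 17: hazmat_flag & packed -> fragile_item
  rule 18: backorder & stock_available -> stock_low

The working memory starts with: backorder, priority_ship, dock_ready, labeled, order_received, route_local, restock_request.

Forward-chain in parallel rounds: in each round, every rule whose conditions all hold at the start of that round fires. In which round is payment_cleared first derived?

5

Round 1: rule 1 [backorder & route_local -> manifest_closed]; rule 2 [priority_ship -> packed]; rule 9 [order_received -> shipped]; rule 10 [labeled -> pick_ticket]; rule 15 [labeled -> notify_customer]. Adds manifest_closed, packed, shipped, pick_ticket, notify_customer.
Round 2: rule 3 [route_local & packed -> split_shipment]; rule 6 [shipped & manifest_closed -> stock_available]; rule 13 [pick_ticket -> insured]. Adds split_shipment, stock_available, insured.
Round 3: rule 12 [stock_available & priority_ship -> hazmat_flag]; rule 18 [backorder & stock_available -> stock_low]. Adds hazmat_flag, stock_low.
Round 4: rule 17 [hazmat_flag & packed -> fragile_item]. Adds fragile_item.
Round 5: rule 16 [fragile_item & insured -> payment_cleared]. Adds payment_cleared.
payment_cleared first appears in round 5.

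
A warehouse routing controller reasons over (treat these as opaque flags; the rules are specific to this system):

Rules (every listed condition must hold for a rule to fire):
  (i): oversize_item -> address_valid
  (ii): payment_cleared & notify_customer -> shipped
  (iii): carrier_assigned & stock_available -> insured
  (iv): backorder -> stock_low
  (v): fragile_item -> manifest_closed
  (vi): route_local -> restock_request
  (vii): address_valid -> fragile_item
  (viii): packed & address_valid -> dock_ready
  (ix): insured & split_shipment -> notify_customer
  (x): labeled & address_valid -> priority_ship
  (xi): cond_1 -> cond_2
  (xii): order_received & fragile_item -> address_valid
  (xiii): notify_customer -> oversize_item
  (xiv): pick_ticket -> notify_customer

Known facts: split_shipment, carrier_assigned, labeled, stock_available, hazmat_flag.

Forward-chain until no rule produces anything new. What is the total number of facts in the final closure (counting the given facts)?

12

Round 1: (iii) [carrier_assigned & stock_available -> insured]. New: insured.
Round 2: (ix) [insured & split_shipment -> notify_customer]. New: notify_customer.
Round 3: (xiii) [notify_customer -> oversize_item]. New: oversize_item.
Round 4: (i) [oversize_item -> address_valid]. New: address_valid.
Round 5: (vii) [address_valid -> fragile_item]; (x) [labeled & address_valid -> priority_ship]. New: fragile_item, priority_ship.
Round 6: (v) [fragile_item -> manifest_closed]. New: manifest_closed.
Closure: {address_valid, carrier_assigned, fragile_item, hazmat_flag, insured, labeled, manifest_closed, notify_customer, oversize_item, priority_ship, split_shipment, stock_available} — 12 facts.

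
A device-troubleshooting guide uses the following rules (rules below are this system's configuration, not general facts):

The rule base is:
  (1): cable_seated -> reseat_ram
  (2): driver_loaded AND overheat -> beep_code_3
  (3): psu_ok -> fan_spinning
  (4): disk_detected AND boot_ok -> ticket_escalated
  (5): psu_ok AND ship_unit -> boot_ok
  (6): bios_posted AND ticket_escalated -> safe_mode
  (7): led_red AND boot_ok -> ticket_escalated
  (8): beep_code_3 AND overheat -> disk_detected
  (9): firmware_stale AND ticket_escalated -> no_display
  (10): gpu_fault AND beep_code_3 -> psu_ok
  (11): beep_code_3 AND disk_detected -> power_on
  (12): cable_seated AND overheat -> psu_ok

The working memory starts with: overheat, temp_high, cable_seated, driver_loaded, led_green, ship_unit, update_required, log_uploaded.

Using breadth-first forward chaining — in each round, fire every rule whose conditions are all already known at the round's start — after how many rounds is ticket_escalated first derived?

[1] (1) [cable_seated -> reseat_ram]; (2) [driver_loaded AND overheat -> beep_code_3]; (12) [cable_seated AND overheat -> psu_ok]. ⇒ new: reseat_ram, beep_code_3, psu_ok.
[2] (3) [psu_ok -> fan_spinning]; (5) [psu_ok AND ship_unit -> boot_ok]; (8) [beep_code_3 AND overheat -> disk_detected]. ⇒ new: fan_spinning, boot_ok, disk_detected.
[3] (4) [disk_detected AND boot_ok -> ticket_escalated]; (11) [beep_code_3 AND disk_detected -> power_on]. ⇒ new: ticket_escalated, power_on.
ticket_escalated first appears in round 3.

3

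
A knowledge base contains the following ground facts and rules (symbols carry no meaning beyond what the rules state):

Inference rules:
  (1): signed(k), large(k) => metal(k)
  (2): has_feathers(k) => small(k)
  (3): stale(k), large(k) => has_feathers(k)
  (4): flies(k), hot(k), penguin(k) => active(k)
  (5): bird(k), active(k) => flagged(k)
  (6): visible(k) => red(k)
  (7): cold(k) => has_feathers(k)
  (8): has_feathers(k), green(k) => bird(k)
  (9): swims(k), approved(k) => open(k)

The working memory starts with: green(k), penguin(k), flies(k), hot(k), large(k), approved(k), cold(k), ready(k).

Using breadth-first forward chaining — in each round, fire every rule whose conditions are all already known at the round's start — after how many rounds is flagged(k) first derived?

3

Round 1: (4) [flies(k), hot(k), penguin(k) => active(k)]; (7) [cold(k) => has_feathers(k)]. Adds active(k), has_feathers(k).
Round 2: (2) [has_feathers(k) => small(k)]; (8) [has_feathers(k), green(k) => bird(k)]. Adds small(k), bird(k).
Round 3: (5) [bird(k), active(k) => flagged(k)]. Adds flagged(k).
flagged(k) first appears in round 3.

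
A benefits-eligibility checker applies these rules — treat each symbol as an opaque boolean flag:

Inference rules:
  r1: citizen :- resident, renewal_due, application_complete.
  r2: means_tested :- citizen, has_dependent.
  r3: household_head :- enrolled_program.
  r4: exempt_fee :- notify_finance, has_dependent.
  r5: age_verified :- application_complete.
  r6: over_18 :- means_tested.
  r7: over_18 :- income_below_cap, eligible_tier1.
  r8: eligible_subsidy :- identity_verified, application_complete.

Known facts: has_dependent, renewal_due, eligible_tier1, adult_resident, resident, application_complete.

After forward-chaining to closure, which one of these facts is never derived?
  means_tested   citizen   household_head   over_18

Round 1 fires r1, r5, giving citizen, age_verified.
Round 2 fires r2, giving means_tested.
Round 3 fires r6, giving over_18.
Derived: means_tested (round 2), citizen (round 1), over_18 (round 3). household_head never appears in any round.

household_head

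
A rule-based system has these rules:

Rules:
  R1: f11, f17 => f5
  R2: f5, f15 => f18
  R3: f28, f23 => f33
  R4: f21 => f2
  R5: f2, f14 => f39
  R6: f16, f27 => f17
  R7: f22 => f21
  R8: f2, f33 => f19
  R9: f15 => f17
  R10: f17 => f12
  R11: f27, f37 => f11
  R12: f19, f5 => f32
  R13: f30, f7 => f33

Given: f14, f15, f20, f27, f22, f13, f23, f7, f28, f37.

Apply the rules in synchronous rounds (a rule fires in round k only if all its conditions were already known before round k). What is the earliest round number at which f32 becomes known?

Round 1 — R3, R7, R9, R11, derive f33, f21, f17, f11.
Round 2 — R1, R4, R10, derive f5, f2, f12.
Round 3 — R2, R5, R8, derive f18, f39, f19.
Round 4 — R12, derive f32.
f32 first appears in round 4.

4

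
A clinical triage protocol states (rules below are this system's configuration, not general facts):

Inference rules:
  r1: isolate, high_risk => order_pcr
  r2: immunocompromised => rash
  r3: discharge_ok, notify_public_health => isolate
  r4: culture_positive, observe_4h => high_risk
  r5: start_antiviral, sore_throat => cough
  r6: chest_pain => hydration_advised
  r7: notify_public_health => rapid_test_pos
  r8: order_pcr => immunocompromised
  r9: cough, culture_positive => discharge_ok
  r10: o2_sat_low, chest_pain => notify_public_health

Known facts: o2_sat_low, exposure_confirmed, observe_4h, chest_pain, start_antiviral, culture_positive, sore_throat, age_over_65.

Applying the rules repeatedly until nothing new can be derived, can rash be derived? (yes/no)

yes

Round 1 fires r4, r5, r6, r10, giving high_risk, cough, hydration_advised, notify_public_health.
Round 2 fires r7, r9, giving rapid_test_pos, discharge_ok.
Round 3 fires r3, giving isolate.
Round 4 fires r1, giving order_pcr.
Round 5 fires r8, giving immunocompromised.
Round 6 fires r2, giving rash.
rash appears in round 6, so it is derivable.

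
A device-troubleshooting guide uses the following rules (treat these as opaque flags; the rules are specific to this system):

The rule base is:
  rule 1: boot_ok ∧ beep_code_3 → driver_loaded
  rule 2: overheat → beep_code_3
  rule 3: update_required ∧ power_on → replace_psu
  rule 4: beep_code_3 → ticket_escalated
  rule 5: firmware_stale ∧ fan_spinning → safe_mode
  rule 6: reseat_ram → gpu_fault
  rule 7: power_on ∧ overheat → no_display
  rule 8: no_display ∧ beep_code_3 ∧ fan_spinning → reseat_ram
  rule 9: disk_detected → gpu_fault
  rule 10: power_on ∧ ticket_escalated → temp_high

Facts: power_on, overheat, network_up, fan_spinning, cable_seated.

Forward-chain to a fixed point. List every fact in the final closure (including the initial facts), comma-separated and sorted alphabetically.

Round 1 fires rule 2, rule 7, giving beep_code_3, no_display.
Round 2 fires rule 4, rule 8, giving ticket_escalated, reseat_ram.
Round 3 fires rule 6, rule 10, giving gpu_fault, temp_high.

beep_code_3, cable_seated, fan_spinning, gpu_fault, network_up, no_display, overheat, power_on, reseat_ram, temp_high, ticket_escalated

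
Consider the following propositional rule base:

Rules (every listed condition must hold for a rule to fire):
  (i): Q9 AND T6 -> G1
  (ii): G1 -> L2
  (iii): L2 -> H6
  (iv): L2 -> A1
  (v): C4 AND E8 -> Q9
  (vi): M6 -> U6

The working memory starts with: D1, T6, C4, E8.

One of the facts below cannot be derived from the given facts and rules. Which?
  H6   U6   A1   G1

[1] (v) [C4 AND E8 -> Q9]. ⇒ new: Q9.
[2] (i) [Q9 AND T6 -> G1]. ⇒ new: G1.
[3] (ii) [G1 -> L2]. ⇒ new: L2.
[4] (iii) [L2 -> H6]; (iv) [L2 -> A1]. ⇒ new: H6, A1.
Derived: A1 (round 4), H6 (round 4), G1 (round 2). U6 never appears in any round.

U6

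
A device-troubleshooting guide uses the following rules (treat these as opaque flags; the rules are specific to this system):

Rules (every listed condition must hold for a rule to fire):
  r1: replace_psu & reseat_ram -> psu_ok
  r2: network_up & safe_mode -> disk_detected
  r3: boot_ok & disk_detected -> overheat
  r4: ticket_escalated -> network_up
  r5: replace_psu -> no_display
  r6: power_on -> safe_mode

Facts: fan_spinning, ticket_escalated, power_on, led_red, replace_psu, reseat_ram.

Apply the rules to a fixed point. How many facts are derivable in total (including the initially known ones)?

Round 1 fires r1, r4, r5, r6, giving psu_ok, network_up, no_display, safe_mode.
Round 2 fires r2, giving disk_detected.
Closure: {disk_detected, fan_spinning, led_red, network_up, no_display, power_on, psu_ok, replace_psu, reseat_ram, safe_mode, ticket_escalated} — 11 facts.

11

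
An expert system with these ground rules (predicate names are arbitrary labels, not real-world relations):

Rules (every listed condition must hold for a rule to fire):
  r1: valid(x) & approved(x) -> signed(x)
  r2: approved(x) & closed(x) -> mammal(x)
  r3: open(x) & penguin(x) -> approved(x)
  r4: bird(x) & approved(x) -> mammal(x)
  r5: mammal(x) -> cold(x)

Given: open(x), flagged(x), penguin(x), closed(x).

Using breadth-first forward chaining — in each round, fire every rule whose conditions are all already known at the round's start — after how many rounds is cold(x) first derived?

3

[1] r3 [open(x) & penguin(x) -> approved(x)]. ⇒ new: approved(x).
[2] r2 [approved(x) & closed(x) -> mammal(x)]. ⇒ new: mammal(x).
[3] r5 [mammal(x) -> cold(x)]. ⇒ new: cold(x).
cold(x) first appears in round 3.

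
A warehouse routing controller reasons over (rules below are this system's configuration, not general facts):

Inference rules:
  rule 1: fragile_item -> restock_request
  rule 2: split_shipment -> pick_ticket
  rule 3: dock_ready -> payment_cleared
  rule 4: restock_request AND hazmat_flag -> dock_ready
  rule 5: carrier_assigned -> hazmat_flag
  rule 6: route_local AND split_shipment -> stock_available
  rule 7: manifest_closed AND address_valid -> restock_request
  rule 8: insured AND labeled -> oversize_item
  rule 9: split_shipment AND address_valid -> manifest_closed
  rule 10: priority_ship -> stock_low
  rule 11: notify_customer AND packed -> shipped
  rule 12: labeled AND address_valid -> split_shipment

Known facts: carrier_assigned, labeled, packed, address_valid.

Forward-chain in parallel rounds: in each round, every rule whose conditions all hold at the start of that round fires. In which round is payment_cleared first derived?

Round 1 — rule 5, rule 12, derive hazmat_flag, split_shipment.
Round 2 — rule 2, rule 9, derive pick_ticket, manifest_closed.
Round 3 — rule 7, derive restock_request.
Round 4 — rule 4, derive dock_ready.
Round 5 — rule 3, derive payment_cleared.
payment_cleared first appears in round 5.

5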